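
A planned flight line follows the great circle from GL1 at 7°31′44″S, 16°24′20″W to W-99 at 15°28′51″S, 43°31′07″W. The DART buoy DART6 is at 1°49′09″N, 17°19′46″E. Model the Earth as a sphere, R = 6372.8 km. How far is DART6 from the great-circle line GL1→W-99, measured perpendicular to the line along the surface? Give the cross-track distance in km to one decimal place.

GL1: φ = -7.52889°, λ = -16.40556°
W-99: φ = -15.48083°, λ = -43.51861°
DART6: φ = +1.81917°, λ = +17.32944°
δ₁₃ = central angle GL1→DART6 = 0.609611 rad  (haversine)
θ₁₃ = bearing GL1→DART6 = 75.807°,  θ₁₂ = bearing GL1→W-99 = 250.885°
dₓₜ = R·arcsin(sin δ₁₃ · sin(θ₁₃ − θ₁₂)) = 6372.8·arcsin(0.57255·sin(-175.078°)) = -313.195 km
|dₓₜ| = 313.195 km

313.2 km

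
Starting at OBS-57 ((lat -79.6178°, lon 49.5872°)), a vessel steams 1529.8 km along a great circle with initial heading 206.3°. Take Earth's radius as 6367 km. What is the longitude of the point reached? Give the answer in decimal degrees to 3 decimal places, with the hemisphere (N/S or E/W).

58.680°W

δ = d/R = 1529.8/6367 = 0.240270 rad
φ₂ = arcsin(sin φ₁ cos δ + cos φ₁ sin δ cos θ)
   = arcsin(-0.98363·0.97127 + 0.18021·0.23797·-0.89649) = -83.62525°
λ₂ = λ₁ + atan2(sin θ sin δ cos φ₁, cos δ − sin φ₁ sin φ₂) = -58.68021°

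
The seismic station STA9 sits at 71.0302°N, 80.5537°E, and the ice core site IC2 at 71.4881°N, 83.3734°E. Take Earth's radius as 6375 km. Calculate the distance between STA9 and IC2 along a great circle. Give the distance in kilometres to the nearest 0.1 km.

112.9 km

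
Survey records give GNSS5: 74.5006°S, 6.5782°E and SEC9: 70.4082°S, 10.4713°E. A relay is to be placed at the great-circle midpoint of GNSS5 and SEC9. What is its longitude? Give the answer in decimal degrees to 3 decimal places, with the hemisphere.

8.745°E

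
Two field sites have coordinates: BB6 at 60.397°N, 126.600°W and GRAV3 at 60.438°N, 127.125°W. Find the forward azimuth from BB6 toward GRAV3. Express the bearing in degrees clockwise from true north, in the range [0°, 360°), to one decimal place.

279.2°

Δλ = -0.5250°
y = sin Δλ · cos φ₂ = -0.004521
x = cos φ₁ sin φ₂ − sin φ₁ cos φ₂ cos Δλ = 0.000734
θ = atan2(y, x) = -80.7826° → 279.2174° (mod 360°)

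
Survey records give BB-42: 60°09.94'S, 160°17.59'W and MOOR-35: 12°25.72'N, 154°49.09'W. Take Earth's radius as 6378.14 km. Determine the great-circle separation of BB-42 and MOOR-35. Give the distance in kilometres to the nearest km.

BB-42: φ = -60.16567°, λ = -160.29317°
MOOR-35: φ = +12.42867°, λ = -154.81817°
Δφ = 72.5943°,  Δλ = 5.4750°
a = sin²(Δφ/2) + cos φ₁ cos φ₂ sin²(Δλ/2) = 0.351541
c = 2·arcsin(√a) = 1.269332 rad = 72.7274°
d = R·c = 6378.14 × 1.269332 = 8096.0 km

8096 km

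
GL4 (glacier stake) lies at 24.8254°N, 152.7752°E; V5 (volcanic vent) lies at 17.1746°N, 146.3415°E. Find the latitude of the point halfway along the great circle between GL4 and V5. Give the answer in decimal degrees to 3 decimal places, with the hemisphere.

21.030°N

Bx = cos φ₂ cos Δλ = 0.949392,  By = cos φ₂ sin Δλ = -0.107057
φₘ = atan2(sin φ₁ + sin φ₂, √((cos φ₁ + Bx)² + By²)) = 21.03023°
λₘ = λ₁ + atan2(By, cos φ₁ + Bx) = 149.47570°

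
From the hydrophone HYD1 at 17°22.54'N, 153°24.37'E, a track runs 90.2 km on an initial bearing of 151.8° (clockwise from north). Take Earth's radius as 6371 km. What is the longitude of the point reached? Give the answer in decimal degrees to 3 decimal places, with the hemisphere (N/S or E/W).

HYD1: φ = +17.37567°, λ = +153.40617°
δ = d/R = 90.2/6371 = 0.014158 rad
φ₂ = arcsin(sin φ₁ cos δ + cos φ₁ sin δ cos θ)
   = arcsin(0.29864·0.99990 + 0.95437·0.01416·-0.88130) = 16.66037°
λ₂ = λ₁ + atan2(sin θ sin δ cos φ₁, cos δ − sin φ₁ sin φ₂) = 153.80628°

153.806°E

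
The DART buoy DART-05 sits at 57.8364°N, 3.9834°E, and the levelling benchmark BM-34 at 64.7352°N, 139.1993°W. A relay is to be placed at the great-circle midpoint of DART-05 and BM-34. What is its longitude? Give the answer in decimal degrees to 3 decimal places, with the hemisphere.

49.314°W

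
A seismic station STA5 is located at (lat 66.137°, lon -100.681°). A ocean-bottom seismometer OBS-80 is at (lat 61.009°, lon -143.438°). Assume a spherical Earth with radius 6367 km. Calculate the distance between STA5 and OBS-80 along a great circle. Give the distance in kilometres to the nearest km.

2143 km

Δφ = -5.1280°,  Δλ = -42.7570°
a = sin²(Δφ/2) + cos φ₁ cos φ₂ sin²(Δλ/2) = 0.028056
c = 2·arcsin(√a) = 0.336583 rad = 19.2848°
d = R·c = 6367 × 0.336583 = 2143.0 km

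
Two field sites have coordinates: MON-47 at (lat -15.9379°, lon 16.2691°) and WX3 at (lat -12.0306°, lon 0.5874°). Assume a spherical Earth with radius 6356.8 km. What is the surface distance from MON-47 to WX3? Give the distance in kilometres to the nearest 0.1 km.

1742.4 km

Δφ = 3.9073°,  Δλ = -15.6817°
a = sin²(Δφ/2) + cos φ₁ cos φ₂ sin²(Δλ/2) = 0.018665
c = 2·arcsin(√a) = 0.274095 rad = 15.7045°
d = R·c = 6356.8 × 0.274095 = 1742.4 km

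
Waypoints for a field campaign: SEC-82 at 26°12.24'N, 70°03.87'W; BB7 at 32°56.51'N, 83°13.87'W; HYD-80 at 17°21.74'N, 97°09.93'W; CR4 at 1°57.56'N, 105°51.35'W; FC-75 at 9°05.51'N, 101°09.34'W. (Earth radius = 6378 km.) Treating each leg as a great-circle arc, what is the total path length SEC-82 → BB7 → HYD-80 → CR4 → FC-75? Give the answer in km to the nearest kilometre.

6613 km

SEC-82: φ = +26.20400°, λ = -70.06450°
BB7: φ = +32.94183°, λ = -83.23117°
HYD-80: φ = +17.36233°, λ = -97.16550°
CR4: φ = +1.95933°, λ = -105.85583°
FC-75: φ = +9.09183°, λ = -101.15567°
SEC-82→BB7: c = 0.231606 rad, d = 1477.19 km
BB7→HYD-80: c = 0.349080 rad, d = 2226.44 km
HYD-80→CR4: c = 0.307377 rad, d = 1960.45 km
CR4→FC-75: c = 0.148845 rad, d = 949.33 km
Total = 1477.19 + 2226.44 + 1960.45 + 949.33 = 6613.41 km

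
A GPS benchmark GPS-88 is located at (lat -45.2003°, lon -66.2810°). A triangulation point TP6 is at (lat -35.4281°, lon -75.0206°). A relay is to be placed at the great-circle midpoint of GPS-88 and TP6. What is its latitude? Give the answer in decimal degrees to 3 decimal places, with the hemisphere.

40.396°S

Bx = cos φ₂ cos Δλ = 0.805383,  By = cos φ₂ sin Δλ = -0.123811
φₘ = atan2(sin φ₁ + sin φ₂, √((cos φ₁ + Bx)² + By²)) = -40.39607°
λₘ = λ₁ + atan2(By, cos φ₁ + Bx) = -70.96837°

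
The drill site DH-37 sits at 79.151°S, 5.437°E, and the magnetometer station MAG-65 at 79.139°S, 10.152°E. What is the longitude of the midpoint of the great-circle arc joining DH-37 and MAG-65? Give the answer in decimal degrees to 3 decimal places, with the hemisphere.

7.796°E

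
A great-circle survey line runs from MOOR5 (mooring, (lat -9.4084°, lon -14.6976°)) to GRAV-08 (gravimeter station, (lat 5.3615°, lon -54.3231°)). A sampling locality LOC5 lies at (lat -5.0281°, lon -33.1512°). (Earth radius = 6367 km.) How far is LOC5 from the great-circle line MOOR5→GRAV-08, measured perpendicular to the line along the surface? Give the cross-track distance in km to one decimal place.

δ₁₃ = central angle MOOR5→LOC5 = 0.328441 rad  (haversine)
θ₁₃ = bearing MOOR5→LOC5 = 282.170°,  θ₁₂ = bearing MOOR5→GRAV-08 = 288.911°
dₓₜ = R·arcsin(sin δ₁₃ · sin(θ₁₃ − θ₁₂)) = 6367·arcsin(0.32257·sin(-6.741°)) = -241.137 km
|dₓₜ| = 241.137 km

241.1 km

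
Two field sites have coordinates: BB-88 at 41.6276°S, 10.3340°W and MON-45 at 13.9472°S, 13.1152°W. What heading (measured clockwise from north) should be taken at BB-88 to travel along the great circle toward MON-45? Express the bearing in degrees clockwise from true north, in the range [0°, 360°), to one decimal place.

Δλ = -2.7812°
y = sin Δλ · cos φ₂ = -0.047092
x = cos φ₁ sin φ₂ − sin φ₁ cos φ₂ cos Δλ = 0.463780
θ = atan2(y, x) = -5.7979° → 354.2021° (mod 360°)

354.2°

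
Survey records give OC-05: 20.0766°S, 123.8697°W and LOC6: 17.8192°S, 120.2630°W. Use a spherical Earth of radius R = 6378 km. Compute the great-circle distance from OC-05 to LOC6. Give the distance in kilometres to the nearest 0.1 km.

455.3 km

Δφ = 2.2574°,  Δλ = 3.6067°
a = sin²(Δφ/2) + cos φ₁ cos φ₂ sin²(Δλ/2) = 0.001274
c = 2·arcsin(√a) = 0.071388 rad = 4.0903°
d = R·c = 6378 × 0.071388 = 455.3 km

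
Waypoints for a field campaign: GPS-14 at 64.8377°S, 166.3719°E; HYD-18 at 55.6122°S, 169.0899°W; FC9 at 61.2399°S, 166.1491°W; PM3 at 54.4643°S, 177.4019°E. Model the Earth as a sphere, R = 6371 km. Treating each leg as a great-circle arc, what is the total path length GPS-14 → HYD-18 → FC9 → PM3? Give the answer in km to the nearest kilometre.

GPS-14→HYD-18: c = 0.263913 rad, d = 1681.39 km
HYD-18→FC9: c = 0.101806 rad, d = 648.61 km
FC9→PM3: c = 0.192283 rad, d = 1225.03 km
Total = 1681.39 + 648.61 + 1225.03 = 3555.03 km

3555 km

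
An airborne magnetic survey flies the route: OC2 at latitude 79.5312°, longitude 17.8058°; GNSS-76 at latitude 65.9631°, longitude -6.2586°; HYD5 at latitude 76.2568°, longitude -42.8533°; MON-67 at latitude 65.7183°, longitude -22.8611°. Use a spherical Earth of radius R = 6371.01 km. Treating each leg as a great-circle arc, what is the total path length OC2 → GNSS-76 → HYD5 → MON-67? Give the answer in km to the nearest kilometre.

OC2→GNSS-76: c = 0.262827 rad, d = 1674.47 km
GNSS-76→HYD5: c = 0.266004 rad, d = 1694.72 km
HYD5→MON-67: c = 0.213737 rad, d = 1361.72 km
Total = 1674.47 + 1694.72 + 1361.72 = 4730.91 km

4731 km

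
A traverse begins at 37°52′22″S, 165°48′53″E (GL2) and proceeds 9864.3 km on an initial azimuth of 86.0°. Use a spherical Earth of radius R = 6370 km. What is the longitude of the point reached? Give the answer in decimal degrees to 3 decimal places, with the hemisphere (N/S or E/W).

107.649°W

GL2: φ = -37.87278°, λ = +165.81472°
δ = d/R = 9864.3/6370 = 1.548556 rad
φ₂ = arcsin(sin φ₁ cos δ + cos φ₁ sin δ cos θ)
   = arcsin(-0.61391·0.02224 + 0.78938·0.99975·0.06976) = 2.37260°
λ₂ = λ₁ + atan2(sin θ sin δ cos φ₁, cos δ − sin φ₁ sin φ₂) = -107.64921°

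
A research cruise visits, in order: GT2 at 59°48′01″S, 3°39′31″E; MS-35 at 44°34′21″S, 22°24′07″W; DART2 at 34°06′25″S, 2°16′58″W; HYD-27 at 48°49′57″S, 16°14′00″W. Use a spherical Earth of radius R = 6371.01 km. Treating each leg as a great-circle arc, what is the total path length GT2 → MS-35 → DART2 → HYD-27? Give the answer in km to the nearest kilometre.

GT2: φ = -59.80028°, λ = +3.65861°
MS-35: φ = -44.57250°, λ = -22.40194°
DART2: φ = -34.10694°, λ = -2.28278°
HYD-27: φ = -48.83250°, λ = -16.23333°
GT2→MS-35: c = 0.380557 rad, d = 2424.53 km
MS-35→DART2: c = 0.325871 rad, d = 2076.13 km
DART2→HYD-27: c = 0.314089 rad, d = 2001.07 km
Total = 2424.53 + 2076.13 + 2001.07 = 6501.72 km

6502 km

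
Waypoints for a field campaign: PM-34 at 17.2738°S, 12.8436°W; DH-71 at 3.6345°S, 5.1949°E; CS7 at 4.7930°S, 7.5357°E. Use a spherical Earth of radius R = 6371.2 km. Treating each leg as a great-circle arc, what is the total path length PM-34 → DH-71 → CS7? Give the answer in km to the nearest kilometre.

PM-34→DH-71: c = 0.389867 rad, d = 2483.92 km
DH-71→CS7: c = 0.045485 rad, d = 289.79 km
Total = 2483.92 + 289.79 = 2773.72 km

2774 km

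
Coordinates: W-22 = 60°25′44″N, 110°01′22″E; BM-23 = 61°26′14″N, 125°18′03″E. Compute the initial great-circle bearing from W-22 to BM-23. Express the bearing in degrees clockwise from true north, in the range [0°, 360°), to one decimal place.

W-22: φ = +60.42889°, λ = +110.02278°
BM-23: φ = +61.43722°, λ = +125.30083°
Δλ = 15.2781°
y = sin Δλ · cos φ₂ = 0.125987
x = cos φ₁ sin φ₂ − sin φ₁ cos φ₂ cos Δλ = 0.032294
θ = atan2(y, x) = 75.6228° → 75.6228° (mod 360°)

75.6°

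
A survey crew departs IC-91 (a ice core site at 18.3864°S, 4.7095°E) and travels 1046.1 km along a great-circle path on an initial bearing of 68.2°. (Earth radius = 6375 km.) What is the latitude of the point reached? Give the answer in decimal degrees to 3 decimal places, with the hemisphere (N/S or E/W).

δ = d/R = 1046.1/6375 = 0.164094 rad
φ₂ = arcsin(sin φ₁ cos δ + cos φ₁ sin δ cos θ)
   = arcsin(-0.31542·0.98657 + 0.94895·0.16336·0.37137) = -14.69168°
λ₂ = λ₁ + atan2(sin θ sin δ cos φ₁, cos δ − sin φ₁ sin φ₂) = 13.73088°

14.692°S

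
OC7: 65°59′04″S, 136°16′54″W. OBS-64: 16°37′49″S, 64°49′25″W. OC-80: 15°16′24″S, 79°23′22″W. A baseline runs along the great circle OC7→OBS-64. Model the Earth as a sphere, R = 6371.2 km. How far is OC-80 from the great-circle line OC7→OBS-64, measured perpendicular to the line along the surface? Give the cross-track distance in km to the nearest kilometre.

1456 km

OC7: φ = -65.98444°, λ = -136.28167°
OBS-64: φ = -16.63028°, λ = -64.82361°
OC-80: φ = -15.27333°, λ = -79.38944°
δ₁₃ = central angle OC7→OC-80 = 1.098345 rad  (haversine)
θ₁₃ = bearing OC7→OC-80 = 65.158°,  θ₁₂ = bearing OC7→OBS-64 = 79.898°
dₓₜ = R·arcsin(sin δ₁₃ · sin(θ₁₃ − θ₁₂)) = 6371.2·arcsin(0.89046·sin(-14.741°)) = -1456.176 km
|dₓₜ| = 1456.176 km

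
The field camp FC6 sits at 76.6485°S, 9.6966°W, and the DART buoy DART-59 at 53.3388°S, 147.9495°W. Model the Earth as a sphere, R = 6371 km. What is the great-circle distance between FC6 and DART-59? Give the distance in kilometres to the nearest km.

Δφ = 23.3097°,  Δλ = -138.2529°
a = sin²(Δφ/2) + cos φ₁ cos φ₂ sin²(Δλ/2) = 0.161187
c = 2·arcsin(√a) = 0.826265 rad = 47.3415°
d = R·c = 6371 × 0.826265 = 5264.1 km

5264 km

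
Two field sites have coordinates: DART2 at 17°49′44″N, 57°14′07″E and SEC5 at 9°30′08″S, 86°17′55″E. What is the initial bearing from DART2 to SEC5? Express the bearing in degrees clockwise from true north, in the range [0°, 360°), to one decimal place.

131.3°

DART2: φ = +17.82889°, λ = +57.23528°
SEC5: φ = -9.50222°, λ = +86.29861°
Δλ = 29.0633°
y = sin Δλ · cos φ₂ = 0.479111
x = cos φ₁ sin φ₂ − sin φ₁ cos φ₂ cos Δλ = -0.421108
θ = atan2(y, x) = 131.3134° → 131.3134° (mod 360°)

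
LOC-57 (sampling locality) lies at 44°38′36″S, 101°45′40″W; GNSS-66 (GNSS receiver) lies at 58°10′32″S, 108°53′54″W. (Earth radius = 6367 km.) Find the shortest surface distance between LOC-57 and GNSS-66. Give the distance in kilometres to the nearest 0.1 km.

1580.9 km

LOC-57: φ = -44.64333°, λ = -101.76111°
GNSS-66: φ = -58.17556°, λ = -108.89833°
Δφ = -13.5322°,  Δλ = -7.1372°
a = sin²(Δφ/2) + cos φ₁ cos φ₂ sin²(Δλ/2) = 0.015334
c = 2·arcsin(√a) = 0.248301 rad = 14.2266°
d = R·c = 6367 × 0.248301 = 1580.9 km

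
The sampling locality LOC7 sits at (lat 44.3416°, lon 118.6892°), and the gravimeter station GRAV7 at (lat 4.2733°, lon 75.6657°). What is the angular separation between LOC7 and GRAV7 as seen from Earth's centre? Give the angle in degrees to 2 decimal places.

55.01°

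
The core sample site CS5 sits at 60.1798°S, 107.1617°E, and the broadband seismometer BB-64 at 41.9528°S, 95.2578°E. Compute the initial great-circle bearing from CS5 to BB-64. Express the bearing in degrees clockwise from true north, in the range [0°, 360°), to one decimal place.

Δλ = -11.9039°
y = sin Δλ · cos φ₂ = -0.153403
x = cos φ₁ sin φ₂ − sin φ₁ cos φ₂ cos Δλ = 0.298907
θ = atan2(y, x) = -27.1674° → 332.8326° (mod 360°)

332.8°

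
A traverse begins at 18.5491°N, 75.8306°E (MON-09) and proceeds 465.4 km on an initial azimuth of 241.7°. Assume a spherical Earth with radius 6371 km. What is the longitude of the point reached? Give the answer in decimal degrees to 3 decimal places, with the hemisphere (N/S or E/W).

71.987°E

δ = d/R = 465.4/6371 = 0.073050 rad
φ₂ = arcsin(sin φ₁ cos δ + cos φ₁ sin δ cos θ)
   = arcsin(0.31812·0.99733 + 0.94805·0.07298·-0.47409) = 16.52688°
λ₂ = λ₁ + atan2(sin θ sin δ cos φ₁, cos δ − sin φ₁ sin φ₂) = 71.98714°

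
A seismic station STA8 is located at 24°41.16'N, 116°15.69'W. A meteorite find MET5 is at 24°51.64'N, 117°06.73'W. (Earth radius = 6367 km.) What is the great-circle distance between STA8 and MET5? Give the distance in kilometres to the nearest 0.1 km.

STA8: φ = +24.68600°, λ = -116.26150°
MET5: φ = +24.86067°, λ = -117.11217°
Δφ = 0.1747°,  Δλ = -0.8507°
a = sin²(Δφ/2) + cos φ₁ cos φ₂ sin²(Δλ/2) = 0.000048
c = 2·arcsin(√a) = 0.013821 rad = 0.7919°
d = R·c = 6367 × 0.013821 = 88.0 km

88.0 km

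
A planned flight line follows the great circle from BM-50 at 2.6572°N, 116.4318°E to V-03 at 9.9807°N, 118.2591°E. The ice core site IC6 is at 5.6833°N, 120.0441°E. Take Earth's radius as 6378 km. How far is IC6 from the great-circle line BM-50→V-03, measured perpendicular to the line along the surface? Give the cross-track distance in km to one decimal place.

307.7 km

δ₁₃ = central angle BM-50→IC6 = 0.082112 rad  (haversine)
θ₁₃ = bearing BM-50→IC6 = 49.853°,  θ₁₂ = bearing BM-50→V-03 = 13.838°
dₓₜ = R·arcsin(sin δ₁₃ · sin(θ₁₃ − θ₁₂)) = 6378·arcsin(0.08202·sin(36.015°)) = 307.715 km
|dₓₜ| = 307.715 km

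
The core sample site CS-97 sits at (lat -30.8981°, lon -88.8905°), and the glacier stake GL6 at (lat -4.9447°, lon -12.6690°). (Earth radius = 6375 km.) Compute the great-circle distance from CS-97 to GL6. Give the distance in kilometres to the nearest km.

8417 km

Δφ = 25.9534°,  Δλ = 76.2215°
a = sin²(Δφ/2) + cos φ₁ cos φ₂ sin²(Δλ/2) = 0.376065
c = 2·arcsin(√a) = 1.320316 rad = 75.6485°
d = R·c = 6375 × 1.320316 = 8417.0 km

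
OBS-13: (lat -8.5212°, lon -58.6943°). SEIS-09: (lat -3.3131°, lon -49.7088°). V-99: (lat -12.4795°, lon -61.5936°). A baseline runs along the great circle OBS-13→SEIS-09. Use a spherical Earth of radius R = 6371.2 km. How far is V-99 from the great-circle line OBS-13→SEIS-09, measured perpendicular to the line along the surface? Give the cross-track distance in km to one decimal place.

δ₁₃ = central angle OBS-13→V-99 = 0.085131 rad  (haversine)
θ₁₃ = bearing OBS-13→V-99 = 215.508°,  θ₁₂ = bearing OBS-13→SEIS-09 = 60.294°
dₓₜ = R·arcsin(sin δ₁₃ · sin(θ₁₃ − θ₁₂)) = 6371.2·arcsin(0.08503·sin(155.214°)) = 227.159 km
|dₓₜ| = 227.159 km

227.2 km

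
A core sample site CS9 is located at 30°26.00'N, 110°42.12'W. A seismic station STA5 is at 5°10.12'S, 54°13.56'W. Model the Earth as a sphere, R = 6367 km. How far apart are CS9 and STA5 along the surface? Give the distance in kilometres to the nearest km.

CS9: φ = +30.43333°, λ = -110.70200°
STA5: φ = -5.16867°, λ = -54.22600°
Δφ = -35.6020°,  Δλ = 56.4760°
a = sin²(Δφ/2) + cos φ₁ cos φ₂ sin²(Δλ/2) = 0.285689
c = 2·arcsin(√a) = 1.127829 rad = 64.6198°
d = R·c = 6367 × 1.127829 = 7180.9 km

7181 km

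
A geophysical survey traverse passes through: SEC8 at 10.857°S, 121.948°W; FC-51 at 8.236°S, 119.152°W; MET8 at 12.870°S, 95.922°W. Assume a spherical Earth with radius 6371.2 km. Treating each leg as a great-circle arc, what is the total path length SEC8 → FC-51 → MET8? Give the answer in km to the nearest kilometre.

SEC8→FC-51: c = 0.066393 rad, d = 423.00 km
FC-51→MET8: c = 0.406496 rad, d = 2589.87 km
Total = 423.00 + 2589.87 = 3012.87 km

3013 km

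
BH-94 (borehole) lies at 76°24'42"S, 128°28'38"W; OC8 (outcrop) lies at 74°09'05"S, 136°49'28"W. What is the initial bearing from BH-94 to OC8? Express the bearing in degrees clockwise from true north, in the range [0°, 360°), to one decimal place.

BH-94: φ = -76.41167°, λ = -128.47722°
OC8: φ = -74.15139°, λ = -136.82444°
Δλ = -8.3472°
y = sin Δλ · cos φ₂ = -0.039646
x = cos φ₁ sin φ₂ − sin φ₁ cos φ₂ cos Δλ = 0.036627
θ = atan2(y, x) = -47.2666° → 312.7334° (mod 360°)

312.7°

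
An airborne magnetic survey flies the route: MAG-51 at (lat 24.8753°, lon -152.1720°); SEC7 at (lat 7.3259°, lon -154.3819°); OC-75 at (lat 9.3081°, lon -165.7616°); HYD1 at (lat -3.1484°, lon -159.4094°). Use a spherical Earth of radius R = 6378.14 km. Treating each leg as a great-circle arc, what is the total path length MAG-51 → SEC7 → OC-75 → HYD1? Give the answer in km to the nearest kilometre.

MAG-51→SEC7: c = 0.308507 rad, d = 1967.70 km
SEC7→OC-75: c = 0.199529 rad, d = 1272.63 km
OC-75→HYD1: c = 0.243871 rad, d = 1555.44 km
Total = 1967.70 + 1272.63 + 1555.44 = 4795.77 km

4796 km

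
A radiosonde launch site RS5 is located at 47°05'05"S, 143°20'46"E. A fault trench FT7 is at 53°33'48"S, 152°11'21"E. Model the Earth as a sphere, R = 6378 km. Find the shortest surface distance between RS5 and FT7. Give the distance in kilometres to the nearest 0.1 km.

955.2 km

RS5: φ = -47.08472°, λ = +143.34611°
FT7: φ = -53.56333°, λ = +152.18917°
Δφ = -6.4786°,  Δλ = 8.8431°
a = sin²(Δφ/2) + cos φ₁ cos φ₂ sin²(Δλ/2) = 0.005597
c = 2·arcsin(√a) = 0.149761 rad = 8.5807°
d = R·c = 6378 × 0.149761 = 955.2 km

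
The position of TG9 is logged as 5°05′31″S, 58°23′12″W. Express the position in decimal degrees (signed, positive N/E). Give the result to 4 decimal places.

-5.0919°, -58.3867°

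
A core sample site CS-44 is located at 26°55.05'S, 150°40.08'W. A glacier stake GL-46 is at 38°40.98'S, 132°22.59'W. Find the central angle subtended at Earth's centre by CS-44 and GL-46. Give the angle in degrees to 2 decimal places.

CS-44: φ = -26.91750°, λ = -150.66800°
GL-46: φ = -38.68300°, λ = -132.37650°
Δφ = -11.7655°,  Δλ = 18.2915°
a = sin²(Δφ/2) + cos φ₁ cos φ₂ sin²(Δλ/2) = 0.028090
c = 2·arcsin(√a) = 0.336789 rad = 19.2966°

19.30°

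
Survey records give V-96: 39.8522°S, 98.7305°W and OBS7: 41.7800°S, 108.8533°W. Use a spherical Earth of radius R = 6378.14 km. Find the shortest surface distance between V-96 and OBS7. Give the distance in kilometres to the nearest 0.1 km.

878.8 km

Δφ = -1.9278°,  Δλ = -10.1228°
a = sin²(Δφ/2) + cos φ₁ cos φ₂ sin²(Δλ/2) = 0.004739
c = 2·arcsin(√a) = 0.137787 rad = 7.8946°
d = R·c = 6378.14 × 0.137787 = 878.8 km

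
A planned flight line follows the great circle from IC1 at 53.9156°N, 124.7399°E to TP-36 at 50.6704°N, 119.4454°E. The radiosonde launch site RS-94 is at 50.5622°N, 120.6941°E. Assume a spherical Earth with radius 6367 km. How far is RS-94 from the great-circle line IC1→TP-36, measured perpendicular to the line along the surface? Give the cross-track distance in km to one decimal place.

δ₁₃ = central angle IC1→RS-94 = 0.072743 rad  (haversine)
θ₁₃ = bearing IC1→RS-94 = 218.073°,  θ₁₂ = bearing IC1→TP-36 = 227.058°
dₓₜ = R·arcsin(sin δ₁₃ · sin(θ₁₃ − θ₁₂)) = 6367·arcsin(0.07268·sin(-8.986°)) = -72.277 km
|dₓₜ| = 72.277 km

72.3 km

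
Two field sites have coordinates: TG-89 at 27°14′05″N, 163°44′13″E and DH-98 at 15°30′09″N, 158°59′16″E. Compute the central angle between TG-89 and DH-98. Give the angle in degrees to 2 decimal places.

12.53°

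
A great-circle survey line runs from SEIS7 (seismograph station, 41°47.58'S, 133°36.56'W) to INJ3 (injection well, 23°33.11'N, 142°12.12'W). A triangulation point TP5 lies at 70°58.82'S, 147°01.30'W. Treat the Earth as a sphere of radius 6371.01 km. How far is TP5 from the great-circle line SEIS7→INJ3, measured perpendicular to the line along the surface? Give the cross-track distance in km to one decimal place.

951.8 km

SEIS7: φ = -41.79300°, λ = -133.60933°
INJ3: φ = +23.55183°, λ = -142.20200°
TP5: φ = -70.98033°, λ = -147.02167°
δ₁₃ = central angle SEIS7→TP5 = 0.522843 rad  (haversine)
θ₁₃ = bearing SEIS7→TP5 = 188.707°,  θ₁₂ = bearing SEIS7→INJ3 = 351.366°
dₓₜ = R·arcsin(sin δ₁₃ · sin(θ₁₃ − θ₁₂)) = 6371.01·arcsin(0.49935·sin(-162.659°)) = -951.781 km
|dₓₜ| = 951.781 km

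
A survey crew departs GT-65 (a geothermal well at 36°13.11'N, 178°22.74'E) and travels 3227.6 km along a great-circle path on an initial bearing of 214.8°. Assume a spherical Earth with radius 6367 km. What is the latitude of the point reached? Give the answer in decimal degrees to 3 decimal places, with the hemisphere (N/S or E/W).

11.241°N

GT-65: φ = +36.21850°, λ = +178.37900°
δ = d/R = 3227.6/6367 = 0.506926 rad
φ₂ = arcsin(sin φ₁ cos δ + cos φ₁ sin δ cos θ)
   = arcsin(0.59087·0.87424 + 0.80677·0.48549·-0.82115) = 11.24071°
λ₂ = λ₁ + atan2(sin θ sin δ cos φ₁, cos δ − sin φ₁ sin φ₂) = 161.96975°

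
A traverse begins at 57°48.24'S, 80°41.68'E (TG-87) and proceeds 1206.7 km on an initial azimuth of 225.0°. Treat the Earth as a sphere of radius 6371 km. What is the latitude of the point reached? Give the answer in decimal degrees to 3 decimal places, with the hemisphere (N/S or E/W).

64.426°S

TG-87: φ = -57.80400°, λ = +80.69467°
δ = d/R = 1206.7/6371 = 0.189405 rad
φ₂ = arcsin(sin φ₁ cos δ + cos φ₁ sin δ cos θ)
   = arcsin(-0.84623·0.98212 + 0.53282·0.18827·-0.70711) = -64.42631°
λ₂ = λ₁ + atan2(sin θ sin δ cos φ₁, cos δ − sin φ₁ sin φ₂) = 62.73144°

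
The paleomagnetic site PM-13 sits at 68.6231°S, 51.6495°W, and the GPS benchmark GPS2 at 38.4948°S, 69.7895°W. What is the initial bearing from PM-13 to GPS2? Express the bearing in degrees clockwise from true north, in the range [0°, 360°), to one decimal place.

332.4°

Δλ = -18.1400°
y = sin Δλ · cos φ₂ = -0.243675
x = cos φ₁ sin φ₂ − sin φ₁ cos φ₂ cos Δλ = 0.465715
θ = atan2(y, x) = -27.6198° → 332.3802° (mod 360°)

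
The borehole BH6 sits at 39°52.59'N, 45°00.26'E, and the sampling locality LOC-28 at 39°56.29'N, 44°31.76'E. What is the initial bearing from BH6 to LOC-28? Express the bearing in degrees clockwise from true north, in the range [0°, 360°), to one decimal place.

279.8°

BH6: φ = +39.87650°, λ = +45.00433°
LOC-28: φ = +39.93817°, λ = +44.52933°
Δλ = -0.4750°
y = sin Δλ · cos φ₂ = -0.006356
x = cos φ₁ sin φ₂ − sin φ₁ cos φ₂ cos Δλ = 0.001093
θ = atan2(y, x) = -80.2417° → 279.7583° (mod 360°)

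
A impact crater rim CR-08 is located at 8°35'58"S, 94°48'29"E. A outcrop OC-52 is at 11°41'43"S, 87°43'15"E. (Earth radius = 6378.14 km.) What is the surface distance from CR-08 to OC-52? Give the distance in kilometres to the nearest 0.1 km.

CR-08: φ = -8.59944°, λ = +94.80806°
OC-52: φ = -11.69528°, λ = +87.72083°
Δφ = -3.0958°,  Δλ = -7.0872°
a = sin²(Δφ/2) + cos φ₁ cos φ₂ sin²(Δλ/2) = 0.004429
c = 2·arcsin(√a) = 0.133194 rad = 7.6314°
d = R·c = 6378.14 × 0.133194 = 849.5 km

849.5 km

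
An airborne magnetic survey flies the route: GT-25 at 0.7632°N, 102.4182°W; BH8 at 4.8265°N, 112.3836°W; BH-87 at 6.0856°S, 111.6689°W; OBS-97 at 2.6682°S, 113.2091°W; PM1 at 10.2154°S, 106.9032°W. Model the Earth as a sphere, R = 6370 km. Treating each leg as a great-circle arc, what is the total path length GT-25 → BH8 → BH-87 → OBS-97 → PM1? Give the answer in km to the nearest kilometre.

GT-25→BH8: c = 0.187605 rad, d = 1195.05 km
BH8→BH-87: c = 0.190859 rad, d = 1215.77 km
BH-87→OBS-97: c = 0.065389 rad, d = 416.53 km
OBS-97→PM1: c = 0.171153 rad, d = 1090.25 km
Total = 1195.05 + 1215.77 + 416.53 + 1090.25 = 3917.59 km

3918 km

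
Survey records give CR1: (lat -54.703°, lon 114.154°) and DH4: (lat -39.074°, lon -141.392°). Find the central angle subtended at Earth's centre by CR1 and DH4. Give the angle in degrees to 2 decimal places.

Δφ = 15.6290°,  Δλ = 104.4540°
a = sin²(Δφ/2) + cos φ₁ cos φ₂ sin²(Δλ/2) = 0.298758
c = 2·arcsin(√a) = 1.156568 rad = 66.2664°

66.27°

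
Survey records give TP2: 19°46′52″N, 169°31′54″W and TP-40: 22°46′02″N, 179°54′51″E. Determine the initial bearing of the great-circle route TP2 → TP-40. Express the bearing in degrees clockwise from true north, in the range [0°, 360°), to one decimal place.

288.8°

TP2: φ = +19.78111°, λ = -169.53167°
TP-40: φ = +22.76722°, λ = +179.91417°
Δλ = -10.5542°
y = sin Δλ · cos φ₂ = -0.168894
x = cos φ₁ sin φ₂ − sin φ₁ cos φ₂ cos Δλ = 0.057373
θ = atan2(y, x) = -71.2374° → 288.7626° (mod 360°)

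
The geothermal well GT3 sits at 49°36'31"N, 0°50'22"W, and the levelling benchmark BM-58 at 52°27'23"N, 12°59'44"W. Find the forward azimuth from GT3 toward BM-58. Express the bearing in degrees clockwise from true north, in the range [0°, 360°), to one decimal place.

295.1°

GT3: φ = +49.60861°, λ = -0.83944°
BM-58: φ = +52.45639°, λ = -12.99556°
Δλ = -12.1561°
y = sin Δλ · cos φ₂ = -0.128318
x = cos φ₁ sin φ₂ − sin φ₁ cos φ₂ cos Δλ = 0.060089
θ = atan2(y, x) = -64.9070° → 295.0930° (mod 360°)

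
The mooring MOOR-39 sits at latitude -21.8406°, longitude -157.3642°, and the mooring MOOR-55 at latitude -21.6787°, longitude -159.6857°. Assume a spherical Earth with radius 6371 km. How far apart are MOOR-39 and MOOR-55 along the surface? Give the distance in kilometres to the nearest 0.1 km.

Δφ = 0.1619°,  Δλ = -2.3215°
a = sin²(Δφ/2) + cos φ₁ cos φ₂ sin²(Δλ/2) = 0.000356
c = 2·arcsin(√a) = 0.037736 rad = 2.1621°
d = R·c = 6371 × 0.037736 = 240.4 km

240.4 km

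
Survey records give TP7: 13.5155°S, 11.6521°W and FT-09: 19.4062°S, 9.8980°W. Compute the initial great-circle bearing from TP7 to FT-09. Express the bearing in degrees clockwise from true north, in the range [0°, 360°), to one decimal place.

Δλ = 1.7541°
y = sin Δλ · cos φ₂ = 0.028871
x = cos φ₁ sin φ₂ − sin φ₁ cos φ₂ cos Δλ = -0.102734
θ = atan2(y, x) = 164.3033° → 164.3033° (mod 360°)

164.3°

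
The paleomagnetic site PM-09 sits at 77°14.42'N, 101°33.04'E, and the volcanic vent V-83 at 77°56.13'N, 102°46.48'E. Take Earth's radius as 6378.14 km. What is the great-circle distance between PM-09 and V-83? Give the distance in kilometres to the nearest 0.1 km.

82.7 km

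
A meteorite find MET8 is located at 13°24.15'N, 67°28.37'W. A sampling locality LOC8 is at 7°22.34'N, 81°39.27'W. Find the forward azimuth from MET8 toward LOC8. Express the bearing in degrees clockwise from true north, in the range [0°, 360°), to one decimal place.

248.0°

MET8: φ = +13.40250°, λ = -67.47283°
LOC8: φ = +7.37233°, λ = -81.65450°
Δλ = -14.1817°
y = sin Δλ · cos φ₂ = -0.242972
x = cos φ₁ sin φ₂ − sin φ₁ cos φ₂ cos Δλ = -0.098046
θ = atan2(y, x) = -111.9755° → 248.0245° (mod 360°)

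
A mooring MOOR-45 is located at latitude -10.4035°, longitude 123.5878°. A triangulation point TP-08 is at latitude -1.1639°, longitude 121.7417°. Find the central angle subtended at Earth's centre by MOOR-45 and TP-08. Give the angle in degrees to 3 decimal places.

9.420°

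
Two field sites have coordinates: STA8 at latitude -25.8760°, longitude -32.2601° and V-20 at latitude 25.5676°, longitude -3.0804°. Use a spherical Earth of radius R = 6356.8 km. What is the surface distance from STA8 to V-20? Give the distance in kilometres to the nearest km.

Δφ = 51.4436°,  Δλ = 29.1797°
a = sin²(Δφ/2) + cos φ₁ cos φ₂ sin²(Δλ/2) = 0.239858
c = 2·arcsin(√a) = 1.023613 rad = 58.6487°
d = R·c = 6356.8 × 1.023613 = 6506.9 km

6507 km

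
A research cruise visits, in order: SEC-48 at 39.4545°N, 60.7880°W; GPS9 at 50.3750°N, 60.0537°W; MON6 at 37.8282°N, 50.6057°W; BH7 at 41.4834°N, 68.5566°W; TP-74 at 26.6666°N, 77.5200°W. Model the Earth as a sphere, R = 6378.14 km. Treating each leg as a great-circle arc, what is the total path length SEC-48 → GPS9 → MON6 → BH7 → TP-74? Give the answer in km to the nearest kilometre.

6232 km

SEC-48→GPS9: c = 0.190812 rad, d = 1217.03 km
GPS9→MON6: c = 0.248487 rad, d = 1584.88 km
MON6→BH7: c = 0.248991 rad, d = 1588.10 km
BH7→TP-74: c = 0.288847 rad, d = 1842.31 km
Total = 1217.03 + 1584.88 + 1588.10 + 1842.31 = 6232.31 km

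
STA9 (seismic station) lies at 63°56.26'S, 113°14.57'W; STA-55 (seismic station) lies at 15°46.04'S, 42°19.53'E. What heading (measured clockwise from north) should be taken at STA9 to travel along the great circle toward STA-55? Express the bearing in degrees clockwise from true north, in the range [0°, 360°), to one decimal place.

156.3°

STA9: φ = -63.93767°, λ = -113.24283°
STA-55: φ = -15.76733°, λ = +42.32550°
Δλ = 155.5683°
y = sin Δλ · cos φ₂ = 0.398045
x = cos φ₁ sin φ₂ − sin φ₁ cos φ₂ cos Δλ = -0.906488
θ = atan2(y, x) = 156.2934° → 156.2934° (mod 360°)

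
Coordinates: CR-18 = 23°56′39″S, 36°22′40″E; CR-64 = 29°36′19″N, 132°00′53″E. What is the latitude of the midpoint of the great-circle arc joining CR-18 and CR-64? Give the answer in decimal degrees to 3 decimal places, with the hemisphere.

CR-18: φ = -23.94417°, λ = +36.37778°
CR-64: φ = +29.60528°, λ = +132.01472°
Bx = cos φ₂ cos Δλ = -0.085401,  By = cos φ₂ sin Δλ = 0.865245
φₘ = atan2(sin φ₁ + sin φ₂, √((cos φ₁ + Bx)² + By²)) = 4.20963°
λₘ = λ₁ + atan2(By, cos φ₁ + Bx) = 82.61920°

4.210°N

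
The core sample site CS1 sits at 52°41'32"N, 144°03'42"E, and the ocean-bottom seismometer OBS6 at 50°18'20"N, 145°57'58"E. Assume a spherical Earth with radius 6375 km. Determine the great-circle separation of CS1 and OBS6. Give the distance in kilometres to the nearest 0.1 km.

CS1: φ = +52.69222°, λ = +144.06167°
OBS6: φ = +50.30556°, λ = +145.96611°
Δφ = -2.3867°,  Δλ = 1.9044°
a = sin²(Δφ/2) + cos φ₁ cos φ₂ sin²(Δλ/2) = 0.000541
c = 2·arcsin(√a) = 0.046507 rad = 2.6647°
d = R·c = 6375 × 0.046507 = 296.5 km

296.5 km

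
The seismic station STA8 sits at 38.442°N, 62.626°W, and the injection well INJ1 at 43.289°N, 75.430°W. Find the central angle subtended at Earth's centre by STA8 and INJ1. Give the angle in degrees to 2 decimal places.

10.81°

Δφ = 4.8470°,  Δλ = -12.8040°
a = sin²(Δφ/2) + cos φ₁ cos φ₂ sin²(Δλ/2) = 0.008876
c = 2·arcsin(√a) = 0.188709 rad = 10.8123°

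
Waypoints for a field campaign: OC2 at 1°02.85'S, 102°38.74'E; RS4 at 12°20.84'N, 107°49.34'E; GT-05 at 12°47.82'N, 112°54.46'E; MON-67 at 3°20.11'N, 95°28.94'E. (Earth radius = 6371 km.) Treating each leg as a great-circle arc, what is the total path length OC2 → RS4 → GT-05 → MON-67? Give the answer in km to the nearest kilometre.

4335 km

OC2: φ = -1.04750°, λ = +102.64567°
RS4: φ = +12.34733°, λ = +107.82233°
GT-05: φ = +12.79700°, λ = +112.90767°
MON-67: φ = +3.33517°, λ = +95.48233°
OC2→RS4: c = 0.250402 rad, d = 1595.31 km
RS4→GT-05: c = 0.086981 rad, d = 554.16 km
GT-05→MON-67: c = 0.343092 rad, d = 2185.84 km
Total = 1595.31 + 554.16 + 2185.84 = 4335.30 km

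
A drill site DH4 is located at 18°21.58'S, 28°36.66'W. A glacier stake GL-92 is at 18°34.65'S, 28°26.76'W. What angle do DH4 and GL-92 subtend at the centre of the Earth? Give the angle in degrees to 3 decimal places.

DH4: φ = -18.35967°, λ = -28.61100°
GL-92: φ = -18.57750°, λ = -28.44600°
Δφ = -0.2178°,  Δλ = 0.1650°
a = sin²(Δφ/2) + cos φ₁ cos φ₂ sin²(Δλ/2) = 0.000005
c = 2·arcsin(√a) = 0.004681 rad = 0.2682°

0.268°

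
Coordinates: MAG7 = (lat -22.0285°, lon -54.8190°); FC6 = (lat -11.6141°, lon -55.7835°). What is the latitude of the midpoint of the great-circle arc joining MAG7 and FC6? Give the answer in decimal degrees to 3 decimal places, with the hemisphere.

Bx = cos φ₂ cos Δλ = 0.979387,  By = cos φ₂ sin Δλ = -0.016488
φₘ = atan2(sin φ₁ + sin φ₂, √((cos φ₁ + Bx)² + By²)) = -16.82186°
λₘ = λ₁ + atan2(By, cos φ₁ + Bx) = -55.31454°

16.822°S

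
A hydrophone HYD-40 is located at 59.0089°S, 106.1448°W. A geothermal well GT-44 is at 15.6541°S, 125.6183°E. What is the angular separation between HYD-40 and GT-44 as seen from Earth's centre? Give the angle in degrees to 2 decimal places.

Δφ = 43.3548°,  Δλ = -128.2369°
a = sin²(Δφ/2) + cos φ₁ cos φ₂ sin²(Δλ/2) = 0.537776
c = 2·arcsin(√a) = 1.646420 rad = 94.3329°

94.33°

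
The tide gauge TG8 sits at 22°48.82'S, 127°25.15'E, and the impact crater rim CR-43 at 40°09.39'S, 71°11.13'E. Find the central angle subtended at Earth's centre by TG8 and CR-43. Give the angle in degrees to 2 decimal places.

50.09°

TG8: φ = -22.81367°, λ = +127.41917°
CR-43: φ = -40.15650°, λ = +71.18550°
Δφ = -17.3428°,  Δλ = -56.2337°
a = sin²(Δφ/2) + cos φ₁ cos φ₂ sin²(Δλ/2) = 0.179197
c = 2·arcsin(√a) = 0.874206 rad = 50.0883°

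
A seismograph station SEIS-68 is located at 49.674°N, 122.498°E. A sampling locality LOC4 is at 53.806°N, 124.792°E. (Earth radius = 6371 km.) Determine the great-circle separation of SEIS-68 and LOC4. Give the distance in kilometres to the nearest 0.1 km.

Δφ = 4.1320°,  Δλ = 2.2940°
a = sin²(Δφ/2) + cos φ₁ cos φ₂ sin²(Δλ/2) = 0.001453
c = 2·arcsin(√a) = 0.076249 rad = 4.3688°
d = R·c = 6371 × 0.076249 = 485.8 km

485.8 km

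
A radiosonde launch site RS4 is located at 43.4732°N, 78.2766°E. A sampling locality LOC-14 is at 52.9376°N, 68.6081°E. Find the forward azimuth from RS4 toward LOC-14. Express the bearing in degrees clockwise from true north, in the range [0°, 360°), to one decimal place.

Δλ = -9.6685°
y = sin Δλ · cos φ₂ = -0.101219
x = cos φ₁ sin φ₂ − sin φ₁ cos φ₂ cos Δλ = 0.170325
θ = atan2(y, x) = -30.7219° → 329.2781° (mod 360°)

329.3°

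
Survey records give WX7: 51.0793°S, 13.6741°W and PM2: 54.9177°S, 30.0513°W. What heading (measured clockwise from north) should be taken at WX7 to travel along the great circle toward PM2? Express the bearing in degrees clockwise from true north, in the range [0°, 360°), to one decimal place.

Δλ = -16.3772°
y = sin Δλ · cos φ₂ = -0.162057
x = cos φ₁ sin φ₂ − sin φ₁ cos φ₂ cos Δλ = -0.085086
θ = atan2(y, x) = -117.7011° → 242.2989° (mod 360°)

242.3°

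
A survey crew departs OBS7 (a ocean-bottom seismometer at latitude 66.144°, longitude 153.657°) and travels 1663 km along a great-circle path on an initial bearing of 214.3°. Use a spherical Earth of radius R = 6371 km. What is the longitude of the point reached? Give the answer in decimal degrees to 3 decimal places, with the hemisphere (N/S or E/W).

139.713°E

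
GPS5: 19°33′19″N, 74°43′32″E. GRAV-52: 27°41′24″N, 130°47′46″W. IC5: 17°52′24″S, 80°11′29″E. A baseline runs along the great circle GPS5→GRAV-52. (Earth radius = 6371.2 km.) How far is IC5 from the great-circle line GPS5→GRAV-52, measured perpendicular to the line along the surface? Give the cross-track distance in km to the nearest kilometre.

2402 km

GPS5: φ = +19.55528°, λ = +74.72556°
GRAV-52: φ = +27.69000°, λ = -130.79611°
IC5: φ = -17.87333°, λ = +80.19139°
δ₁₃ = central angle GPS5→IC5 = 0.659933 rad  (haversine)
θ₁₃ = bearing GPS5→IC5 = 171.496°,  θ₁₂ = bearing GPS5→GRAV-52 = 28.408°
dₓₜ = R·arcsin(sin δ₁₃ · sin(θ₁₃ − θ₁₂)) = 6371.2·arcsin(0.61306·sin(143.088°)) = 2402.380 km
|dₓₜ| = 2402.380 km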